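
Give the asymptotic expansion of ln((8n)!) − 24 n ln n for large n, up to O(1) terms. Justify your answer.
ln((8n)!) − 24 n ln n = −16 n ln n + 8(ln 8 − 1) n + (1/2) ln(2π·8n) + O(1/n)

Stirling: ln((8n)!) = 8n ln(8n) − 8n + (1/2) ln(2π·8n) + O(1/n).
Expand 8n ln(8n) = 8n (ln n + ln 8) = 8n ln n + 8n ln 8.
Subtract 24n ln n: leading term is (8 − 24) n ln n = −16 n ln n. The next term is 8n ln 8 − 8n = 8(ln 8 − 1) n. Then the (1/2) ln(2π·8n) correction.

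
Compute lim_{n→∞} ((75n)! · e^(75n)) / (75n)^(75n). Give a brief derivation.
lim = ∞

Stirling: (75n)! ~ sqrt(2π·75n) · (75n/e)^(75n). Hence
  (75n)! · e^(75n) / (75n)^(75n) ~ sqrt(2π·75n) = sqrt(2π·75) · sqrt(n) → ∞.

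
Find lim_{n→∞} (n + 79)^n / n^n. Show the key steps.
lim = e^79

Rewrite as (1 + 79/n)^(n). By the standard limit (1 + x/n)^n → e^x, we have (1 + 79/n)^n → e^79, and raising to the 1st power gives e^79.
More precisely, ln[(1 + 79/n)^(n)] = n · ln(1 + 79/n) = n · (79/n + O(1/n^2)) = 79 + O(1/n) → 79.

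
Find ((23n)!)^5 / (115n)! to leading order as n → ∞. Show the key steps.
((23n)!)^5/(115n)! ~ ((2π·23n)^(4/2) / sqrt(5)) · 5^(−5·23n)  →  0

Write N = 23n. Stirling: N! ~ sqrt(2π N)(N/e)^N and (5N)! ~ sqrt(2π·5N)·(5N/e)^(5N).
  (N!)^5/(5N)! ~ (2π N)^(5/2) (N/e)^(5N) / [sqrt(2π·5N) (5N/e)^(5N)]
     = (2π N)^(5/2) / sqrt(2π·5N) · (N/(5N))^(5N)
     = (2π N)^((5−1)/2) / sqrt(5) · 5^(−5N).
Since 5^5 > 1, the factor 5^(−5N) decays exponentially, so the ratio → 0. Substituting N = 23n gives the stated form.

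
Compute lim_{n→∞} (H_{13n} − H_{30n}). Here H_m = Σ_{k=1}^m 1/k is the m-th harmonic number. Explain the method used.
lim = ln(13/30)

Euler-Maclaurin gives H_m = ln m + γ + 1/(2m) + O(1/m^2). The γ and O(1/m) terms cancel in the difference:
  H_{13n} − H_{30n} = ln(13n) − ln(30n) + O(1/n) = ln(13/30) + O(1/n).
Hence the limit is ln(13/30).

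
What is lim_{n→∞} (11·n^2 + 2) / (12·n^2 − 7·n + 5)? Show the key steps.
lim = 11/12

For large n the leading n^2 terms dominate both numerator and denominator. Dividing top and bottom by n^2, every other term tends to 0, leaving 11/12.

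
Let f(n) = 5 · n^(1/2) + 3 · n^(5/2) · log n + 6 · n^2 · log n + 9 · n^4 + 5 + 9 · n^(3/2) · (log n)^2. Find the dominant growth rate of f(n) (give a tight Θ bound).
f(n) ∈ Θ(n^4)

Compare the terms by growth order. For large n, n^a · (log n)^b dominates n^a' · (log n)^b' iff a > a', or (a = a' and b > b'). Ranking the 6 terms shows the dominant one is 9 · n^4. Hence f(n) ∈ Θ(n^4).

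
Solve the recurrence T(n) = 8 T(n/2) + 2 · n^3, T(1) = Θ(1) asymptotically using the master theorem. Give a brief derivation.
T(n) = Θ(n^3 log n)

log_2 8 = 3, and f(n) = 2 · n^3 = Θ(n^(log_2 8)). This is Case 2 of the master theorem: T(n) = Θ(f(n) · log n) = Θ(n^3 log n).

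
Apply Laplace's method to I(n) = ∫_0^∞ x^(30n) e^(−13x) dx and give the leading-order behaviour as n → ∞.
I(n) ~ (sqrt(2π·30n) / 13) · (30n/(13e))^(30n)

Write the integrand as exp(30n ln x − 13x) and set f(x) = 30n ln x − 13x. Then f'(x) = 30n/x − 13 = 0 at x* = 30n/13, and f''(x*) = −30n/x*^2 = −13^2/(30n). Laplace's method (interior maximum) gives
  I(n) ~ e^(f(x*)) · sqrt(2π / |f''(x*)|)
        = exp(30n ln(30n/13) − 30n) · sqrt(2π · 30n / 13^2)
        = (30n/13)^(30n) e^(−30n) · sqrt(2π·30n) / 13
        = (sqrt(2π·30n) / 13) · (30n/(13e))^(30n).
This matches Γ(30n+1)/13^(30n+1) with Stirling applied to Γ.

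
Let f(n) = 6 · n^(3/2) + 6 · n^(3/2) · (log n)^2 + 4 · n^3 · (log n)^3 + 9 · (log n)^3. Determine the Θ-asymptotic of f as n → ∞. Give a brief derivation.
f(n) ∈ Θ(n^3 · (log n)^3)

Compare the terms by growth order. For large n, n^a · (log n)^b dominates n^a' · (log n)^b' iff a > a', or (a = a' and b > b'). Ranking the 4 terms shows the dominant one is 4 · n^3 · (log n)^3. Hence f(n) ∈ Θ(n^3 · (log n)^3).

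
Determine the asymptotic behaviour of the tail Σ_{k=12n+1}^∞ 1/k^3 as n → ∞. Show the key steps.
Σ_{k>12n} 1/k^3 ~ 1/(2 · (12n)^2)

Compare to the integral: ∫_{12n}^∞ x^(−3) dx = [−x^(−2)/2]_{12n}^∞ = 1/((3−1)·(12n)^2). Euler-Maclaurin then gives
  Σ_{k>12n} 1/k^3 = ∫_{12n}^∞ dx/x^3 − 1/(2·(12n)^3) + O(1/(12n)^4).
(Equivalently this is ζ(3) − Σ_{k≤12n} 1/k^3.)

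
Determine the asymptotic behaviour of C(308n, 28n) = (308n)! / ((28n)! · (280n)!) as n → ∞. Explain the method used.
C(308n, 28n) ~ (285311670611/10000000000)^(28n) · sqrt(11/(20π·28n))

Write N = 28n. Apply Stirling to each factorial:
  (11N)! ~ sqrt(2π·11N) · (11N/e)^(11N),
  N! ~ sqrt(2π N) · (N/e)^N,
  (10N)! ~ sqrt(2π·10N) · (10N/e)^(10N).
The exponential factors combine to (11N)^(11N) / (N^N · (10N)^(10N)) = 11^(11N)/10^(10N) = (11^11/10^10)^N = (285311670611/10000000000)^N.
The square-root prefactors combine to sqrt(2π·11N) / (sqrt(2π N)·sqrt(2π·10N)) = sqrt(11 / (2π·10·N)) = sqrt(11/(20π·28n)).
Substituting N = 28n: C(308n, 28n) ~ (285311670611/10000000000)^(28n) · sqrt(11/(20π·28n)).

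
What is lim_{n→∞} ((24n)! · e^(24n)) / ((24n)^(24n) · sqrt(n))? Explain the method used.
lim = sqrt(2π·24)

Stirling: (24n)! ~ sqrt(2π·24n) · (24n/e)^(24n). Hence
  (24n)! · e^(24n) / (24n)^(24n) ~ sqrt(2π·24n).
Dividing by sqrt(n): sqrt(2π·24n) / sqrt(n) = sqrt(2π·24) · n^((1−1)/2), so the limit is sqrt(2π·24).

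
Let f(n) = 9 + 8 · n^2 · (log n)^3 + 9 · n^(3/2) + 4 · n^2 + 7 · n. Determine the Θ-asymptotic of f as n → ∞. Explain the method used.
f(n) ∈ Θ(n^2 · (log n)^3)

Compare the terms by growth order. For large n, n^a · (log n)^b dominates n^a' · (log n)^b' iff a > a', or (a = a' and b > b'). Ranking the 5 terms shows the dominant one is 8 · n^2 · (log n)^3. Hence f(n) ∈ Θ(n^2 · (log n)^3).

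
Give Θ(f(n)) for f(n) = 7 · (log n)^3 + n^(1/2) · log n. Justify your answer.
f(n) ∈ Θ(n^(1/2) · log n)

Compare the terms by growth order. For large n, n^a · (log n)^b dominates n^a' · (log n)^b' iff a > a', or (a = a' and b > b'). Ranking the 2 terms shows the dominant one is n^(1/2) · log n. Hence f(n) ∈ Θ(n^(1/2) · log n).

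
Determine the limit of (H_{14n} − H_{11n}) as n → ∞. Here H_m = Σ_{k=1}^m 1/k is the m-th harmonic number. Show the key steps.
lim = ln(14/11)

Euler-Maclaurin gives H_m = ln m + γ + 1/(2m) + O(1/m^2). The γ and O(1/m) terms cancel in the difference:
  H_{14n} − H_{11n} = ln(14n) − ln(11n) + O(1/n) = ln(14/11) + O(1/n).
Hence the limit is ln(14/11).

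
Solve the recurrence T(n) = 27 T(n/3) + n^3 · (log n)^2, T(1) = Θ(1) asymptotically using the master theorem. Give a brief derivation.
T(n) = Θ(n^3 · (log n)^3)

Here log_3 27 = 3 and f(n) = n^3 · (log n)^2 = Θ(n^(log_3 27) · (log n)^2). This is the extended Case 2 of the master theorem (f matches the critical exponent up to log factors), giving T(n) = Θ(n^(log_3 27) · (log n)^(2+1)) = Θ(n^3 · (log n)^3).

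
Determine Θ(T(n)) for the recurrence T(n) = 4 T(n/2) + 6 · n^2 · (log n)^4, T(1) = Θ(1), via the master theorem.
T(n) = Θ(n^2 · (log n)^5)

Here log_2 4 = 2 and f(n) = 6 · n^2 · (log n)^4 = Θ(n^(log_2 4) · (log n)^4). This is the extended Case 2 of the master theorem (f matches the critical exponent up to log factors), giving T(n) = Θ(n^(log_2 4) · (log n)^(4+1)) = Θ(n^2 · (log n)^5).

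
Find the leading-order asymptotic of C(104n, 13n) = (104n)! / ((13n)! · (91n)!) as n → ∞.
C(104n, 13n) ~ (16777216/823543)^(13n) · sqrt(4/(7π·13n))

Write N = 13n. Apply Stirling to each factorial:
  (8N)! ~ sqrt(2π·8N) · (8N/e)^(8N),
  N! ~ sqrt(2π N) · (N/e)^N,
  (7N)! ~ sqrt(2π·7N) · (7N/e)^(7N).
The exponential factors combine to (8N)^(8N) / (N^N · (7N)^(7N)) = 8^(8N)/7^(7N) = (8^8/7^7)^N = (16777216/823543)^N.
The square-root prefactors combine to sqrt(2π·8N) / (sqrt(2π N)·sqrt(2π·7N)) = sqrt(8 / (2π·7·N)) = sqrt(4/(7π·13n)).
Substituting N = 13n: C(104n, 13n) ~ (16777216/823543)^(13n) · sqrt(4/(7π·13n)).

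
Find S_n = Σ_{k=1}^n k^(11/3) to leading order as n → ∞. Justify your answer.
S_n ~ (3/14) · n^(14/3)

Integral comparison: Σ_{k=1}^n k^(11/3) = ∫_0^n x^(11/3) dx + O(n^(11/3)). The integral is n^(1 + 11/3) / (1 + 11/3) = n^((11+3)/3) / ((11+3)/3) = (3/14) · n^(14/3).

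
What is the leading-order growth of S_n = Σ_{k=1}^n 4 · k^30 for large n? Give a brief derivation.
S_n ~ 4 · n^31 / 31

By integral comparison (Euler-Maclaurin), Σ_{k=1}^n 4 · k^30 = 4 · ∫_0^n x^30 dx + O(n^30) = 4 · n^31/31 + O(n^30). (Equivalently, Faulhaber's formula gives the same leading term.)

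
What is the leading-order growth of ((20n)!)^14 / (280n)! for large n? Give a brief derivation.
((20n)!)^14/(280n)! ~ ((2π·20n)^(13/2) / sqrt(14)) · 14^(−14·20n)  →  0

Write N = 20n. Stirling: N! ~ sqrt(2π N)(N/e)^N and (14N)! ~ sqrt(2π·14N)·(14N/e)^(14N).
  (N!)^14/(14N)! ~ (2π N)^(14/2) (N/e)^(14N) / [sqrt(2π·14N) (14N/e)^(14N)]
     = (2π N)^(14/2) / sqrt(2π·14N) · (N/(14N))^(14N)
     = (2π N)^((14−1)/2) / sqrt(14) · 14^(−14N).
Since 14^14 > 1, the factor 14^(−14N) decays exponentially, so the ratio → 0. Substituting N = 20n gives the stated form.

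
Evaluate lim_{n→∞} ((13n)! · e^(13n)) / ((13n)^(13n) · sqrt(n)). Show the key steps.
lim = sqrt(2π·13)

Stirling: (13n)! ~ sqrt(2π·13n) · (13n/e)^(13n). Hence
  (13n)! · e^(13n) / (13n)^(13n) ~ sqrt(2π·13n).
Dividing by sqrt(n): sqrt(2π·13n) / sqrt(n) = sqrt(2π·13) · n^((1−1)/2), so the limit is sqrt(2π·13).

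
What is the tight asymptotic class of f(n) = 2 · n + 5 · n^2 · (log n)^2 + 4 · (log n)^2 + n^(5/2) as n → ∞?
f(n) ∈ Θ(n^(5/2))

Compare the terms by growth order. For large n, n^a · (log n)^b dominates n^a' · (log n)^b' iff a > a', or (a = a' and b > b'). Ranking the 4 terms shows the dominant one is n^(5/2). Hence f(n) ∈ Θ(n^(5/2)).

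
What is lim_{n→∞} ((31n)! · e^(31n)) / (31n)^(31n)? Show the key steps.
lim = ∞

Stirling: (31n)! ~ sqrt(2π·31n) · (31n/e)^(31n). Hence
  (31n)! · e^(31n) / (31n)^(31n) ~ sqrt(2π·31n) = sqrt(2π·31) · sqrt(n) → ∞.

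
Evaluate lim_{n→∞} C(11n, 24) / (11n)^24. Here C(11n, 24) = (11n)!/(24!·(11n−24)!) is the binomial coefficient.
lim = 1/24! = 1/620448401733239439360000

With N = 11n → ∞: C(N, 24) / N^24 = [N(N−1)…(N−23)] / (24! · N^24) = (1/24!) · 1 · (1 − 1/(11n)) · … · (1 − 23/(11n)). Each factor → 1 as N → ∞, so the limit is 1/24! = 1/620448401733239439360000.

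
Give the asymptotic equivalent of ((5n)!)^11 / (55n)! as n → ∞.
((5n)!)^11/(55n)! ~ ((2π·5n)^(10/2) / sqrt(11)) · 11^(−11·5n)  →  0

Write N = 5n. Stirling: N! ~ sqrt(2π N)(N/e)^N and (11N)! ~ sqrt(2π·11N)·(11N/e)^(11N).
  (N!)^11/(11N)! ~ (2π N)^(11/2) (N/e)^(11N) / [sqrt(2π·11N) (11N/e)^(11N)]
     = (2π N)^(11/2) / sqrt(2π·11N) · (N/(11N))^(11N)
     = (2π N)^((11−1)/2) / sqrt(11) · 11^(−11N).
Since 11^11 > 1, the factor 11^(−11N) decays exponentially, so the ratio → 0. Substituting N = 5n gives the stated form.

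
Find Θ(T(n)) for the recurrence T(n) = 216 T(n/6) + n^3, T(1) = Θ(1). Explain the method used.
T(n) = Θ(n^3 log n)

log_6 216 = 3, and f(n) = n^3 = Θ(n^(log_6 216)). This is Case 2 of the master theorem: T(n) = Θ(f(n) · log n) = Θ(n^3 log n).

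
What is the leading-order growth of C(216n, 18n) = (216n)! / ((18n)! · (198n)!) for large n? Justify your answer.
C(216n, 18n) ~ (8916100448256/285311670611)^(18n) · sqrt(6/(11π·18n))

Write N = 18n. Apply Stirling to each factorial:
  (12N)! ~ sqrt(2π·12N) · (12N/e)^(12N),
  N! ~ sqrt(2π N) · (N/e)^N,
  (11N)! ~ sqrt(2π·11N) · (11N/e)^(11N).
The exponential factors combine to (12N)^(12N) / (N^N · (11N)^(11N)) = 12^(12N)/11^(11N) = (12^12/11^11)^N = (8916100448256/285311670611)^N.
The square-root prefactors combine to sqrt(2π·12N) / (sqrt(2π N)·sqrt(2π·11N)) = sqrt(12 / (2π·11·N)) = sqrt(6/(11π·18n)).
Substituting N = 18n: C(216n, 18n) ~ (8916100448256/285311670611)^(18n) · sqrt(6/(11π·18n)).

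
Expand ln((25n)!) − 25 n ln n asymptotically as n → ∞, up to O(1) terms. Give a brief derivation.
ln((25n)!) − 25 n ln n = 25(ln 25 − 1) n + (1/2) ln(2π·25n) + O(1/n)

Stirling: ln((25n)!) = 25n ln(25n) − 25n + (1/2) ln(2π·25n) + O(1/n).
Since 25n ln(25n) = 25n ln n + 25n ln 25, subtracting 25n ln n cancels the n ln n term exactly. What remains is 25(ln 25 − 1) n + (1/2) ln(2π·25n) + O(1/n).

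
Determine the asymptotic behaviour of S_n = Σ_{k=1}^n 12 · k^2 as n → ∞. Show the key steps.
S_n ~ 4 · n^3

By integral comparison (Euler-Maclaurin), Σ_{k=1}^n 12 · k^2 = 12 · ∫_0^n x^2 dx + O(n^2) = 12 · n^3/3 = 4 · n^3 + O(n^2). (Equivalently, Faulhaber's formula gives the same leading term.)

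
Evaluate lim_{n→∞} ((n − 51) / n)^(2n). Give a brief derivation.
lim = e^(−102)

Rewrite as (1 − 51/n)^(2n). By the standard limit (1 + x/n)^n → e^x, we have (1 − 51/n)^n → e^(−51), and raising to the 2nd power gives e^(−102).
More precisely, ln[(1 − 51/n)^(2n)] = 2n · ln(1 − 51/n) = 2n · (-51/n + O(1/n^2)) = -102 + O(1/n) → -102.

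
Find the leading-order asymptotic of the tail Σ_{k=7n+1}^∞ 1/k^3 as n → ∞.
Σ_{k>7n} 1/k^3 ~ 1/(2 · (7n)^2)

Compare to the integral: ∫_{7n}^∞ x^(−3) dx = [−x^(−2)/2]_{7n}^∞ = 1/((3−1)·(7n)^2). Euler-Maclaurin then gives
  Σ_{k>7n} 1/k^3 = ∫_{7n}^∞ dx/x^3 − 1/(2·(7n)^3) + O(1/(7n)^4).
(Equivalently this is ζ(3) − Σ_{k≤7n} 1/k^3.)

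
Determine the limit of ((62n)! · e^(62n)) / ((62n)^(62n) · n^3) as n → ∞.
lim = 0

Stirling: (62n)! ~ sqrt(2π·62n) · (62n/e)^(62n). Hence
  (62n)! · e^(62n) / (62n)^(62n) ~ sqrt(2π·62n).
Dividing by n^3: sqrt(2π·62n) / n^3 = sqrt(2π·62) · n^((1−6)/2), so the expression behaves like sqrt(2π·62) · n^((1−6)/2) → 0.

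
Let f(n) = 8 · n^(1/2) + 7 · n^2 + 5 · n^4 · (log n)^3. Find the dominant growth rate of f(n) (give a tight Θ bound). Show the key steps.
f(n) ∈ Θ(n^4 · (log n)^3)

Compare the terms by growth order. For large n, n^a · (log n)^b dominates n^a' · (log n)^b' iff a > a', or (a = a' and b > b'). Ranking the 3 terms shows the dominant one is 5 · n^4 · (log n)^3. Hence f(n) ∈ Θ(n^4 · (log n)^3).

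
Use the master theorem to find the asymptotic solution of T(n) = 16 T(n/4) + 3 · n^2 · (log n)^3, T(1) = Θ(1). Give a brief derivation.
T(n) = Θ(n^2 · (log n)^4)

Here log_4 16 = 2 and f(n) = 3 · n^2 · (log n)^3 = Θ(n^(log_4 16) · (log n)^3). This is the extended Case 2 of the master theorem (f matches the critical exponent up to log factors), giving T(n) = Θ(n^(log_4 16) · (log n)^(3+1)) = Θ(n^2 · (log n)^4).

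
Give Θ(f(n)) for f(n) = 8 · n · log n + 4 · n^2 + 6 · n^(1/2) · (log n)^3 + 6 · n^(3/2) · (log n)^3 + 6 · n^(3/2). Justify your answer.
f(n) ∈ Θ(n^2)

Compare the terms by growth order. For large n, n^a · (log n)^b dominates n^a' · (log n)^b' iff a > a', or (a = a' and b > b'). Ranking the 5 terms shows the dominant one is 4 · n^2. Hence f(n) ∈ Θ(n^2).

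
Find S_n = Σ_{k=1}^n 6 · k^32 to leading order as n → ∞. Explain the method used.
S_n ~ 2 · n^33 / 11

By integral comparison (Euler-Maclaurin), Σ_{k=1}^n 6 · k^32 = 6 · ∫_0^n x^32 dx + O(n^32) = 6 · n^33/33 = 2 · n^33 / 11 + O(n^32). (Equivalently, Faulhaber's formula gives the same leading term.)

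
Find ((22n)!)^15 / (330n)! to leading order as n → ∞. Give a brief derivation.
((22n)!)^15/(330n)! ~ ((2π·22n)^(14/2) / sqrt(15)) · 15^(−15·22n)  →  0

Write N = 22n. Stirling: N! ~ sqrt(2π N)(N/e)^N and (15N)! ~ sqrt(2π·15N)·(15N/e)^(15N).
  (N!)^15/(15N)! ~ (2π N)^(15/2) (N/e)^(15N) / [sqrt(2π·15N) (15N/e)^(15N)]
     = (2π N)^(15/2) / sqrt(2π·15N) · (N/(15N))^(15N)
     = (2π N)^((15−1)/2) / sqrt(15) · 15^(−15N).
Since 15^15 > 1, the factor 15^(−15N) decays exponentially, so the ratio → 0. Substituting N = 22n gives the stated form.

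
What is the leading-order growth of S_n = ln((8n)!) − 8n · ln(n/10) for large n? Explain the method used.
S_n ~ 8n · (ln 80 − 1) + O(ln n)

Stirling: ln((8n)!) = 8n ln(8n) − 8n + O(ln n).
  S_n = 8n ln(8n) − 8n − 8n ln(n/10) + O(ln n)
      = 8n ln(8n) − 8n ln n + 8n ln 10 − 8n + O(ln n)
      = 8n ln 8 + 8n ln 10 − 8n + O(ln n)
      = 8n (ln 80 − 1) + O(ln n).
Numerically ln(80) − 1 ≈ 3.3820.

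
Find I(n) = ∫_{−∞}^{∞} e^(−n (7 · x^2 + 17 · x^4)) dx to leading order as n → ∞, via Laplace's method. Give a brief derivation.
I(n) ~ sqrt(π/(7n))

φ(x) = 7 · x^2 + 17 · x^4 has its unique global minimum at x* = 0 (since φ'(x) = 14x + 68x^3 = 0 only at x = 0 for real x with both coefficients positive, and φ → ∞ as |x| → ∞). At x* = 0, φ(0) = 0 and φ''(0) = 14. Laplace's method then gives
  I(n) ~ sqrt(2π / (n · φ''(0))) · e^(−n φ(0)) = sqrt(2π / (14n)) = sqrt(π/(7n)).
The 17 · x^4 term contributes only at subleading order (an O(1/n) relative correction).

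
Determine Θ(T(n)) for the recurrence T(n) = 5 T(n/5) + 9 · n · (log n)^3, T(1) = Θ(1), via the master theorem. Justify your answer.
T(n) = Θ(n · (log n)^4)

Here log_5 5 = 1 and f(n) = 9 · n · (log n)^3 = Θ(n^(log_5 5) · (log n)^3). This is the extended Case 2 of the master theorem (f matches the critical exponent up to log factors), giving T(n) = Θ(n^(log_5 5) · (log n)^(3+1)) = Θ(n · (log n)^4).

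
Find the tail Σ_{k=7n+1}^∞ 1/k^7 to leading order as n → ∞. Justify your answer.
Σ_{k>7n} 1/k^7 ~ 1/(6 · (7n)^6)

Compare to the integral: ∫_{7n}^∞ x^(−7) dx = [−x^(−6)/6]_{7n}^∞ = 1/((7−1)·(7n)^6). Euler-Maclaurin then gives
  Σ_{k>7n} 1/k^7 = ∫_{7n}^∞ dx/x^7 − 1/(2·(7n)^7) + O(1/(7n)^8).
(Equivalently this is ζ(7) − Σ_{k≤7n} 1/k^7.)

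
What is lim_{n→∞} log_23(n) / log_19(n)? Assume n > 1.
lim = ln(19) / ln(23) = log_23(19)

Change of base: log_23(n) = ln n / ln 23 and log_19(n) = ln n / ln 19. The ratio is (ln n / ln 23) · (ln 19 / ln n) = ln 19 / ln 23, a constant independent of n. So the limit is ln 19 / ln 23 = log_23(19).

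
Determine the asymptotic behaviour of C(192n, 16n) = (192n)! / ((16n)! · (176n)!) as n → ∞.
C(192n, 16n) ~ (8916100448256/285311670611)^(16n) · sqrt(6/(11π·16n))

Write N = 16n. Apply Stirling to each factorial:
  (12N)! ~ sqrt(2π·12N) · (12N/e)^(12N),
  N! ~ sqrt(2π N) · (N/e)^N,
  (11N)! ~ sqrt(2π·11N) · (11N/e)^(11N).
The exponential factors combine to (12N)^(12N) / (N^N · (11N)^(11N)) = 12^(12N)/11^(11N) = (12^12/11^11)^N = (8916100448256/285311670611)^N.
The square-root prefactors combine to sqrt(2π·12N) / (sqrt(2π N)·sqrt(2π·11N)) = sqrt(12 / (2π·11·N)) = sqrt(6/(11π·16n)).
Substituting N = 16n: C(192n, 16n) ~ (8916100448256/285311670611)^(16n) · sqrt(6/(11π·16n)).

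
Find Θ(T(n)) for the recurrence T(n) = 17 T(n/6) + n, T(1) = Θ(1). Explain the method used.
T(n) = Θ(n^(log_6 17))

Master theorem: compare f(n) = n to n^(log_6 17) where log_6 17 ≈ 1.581. Since 1 < log_6 17, we have f(n) = O(n^(log_6 17 − ε)) for some ε > 0 — Case 1. Hence T(n) = Θ(n^(log_6 17)).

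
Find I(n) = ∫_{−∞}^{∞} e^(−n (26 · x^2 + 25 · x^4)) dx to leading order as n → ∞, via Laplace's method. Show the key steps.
I(n) ~ sqrt(π/(26n))

φ(x) = 26 · x^2 + 25 · x^4 has its unique global minimum at x* = 0 (since φ'(x) = 52x + 100x^3 = 0 only at x = 0 for real x with both coefficients positive, and φ → ∞ as |x| → ∞). At x* = 0, φ(0) = 0 and φ''(0) = 52. Laplace's method then gives
  I(n) ~ sqrt(2π / (n · φ''(0))) · e^(−n φ(0)) = sqrt(2π / (52n)) = sqrt(π/(26n)).
The 25 · x^4 term contributes only at subleading order (an O(1/n) relative correction).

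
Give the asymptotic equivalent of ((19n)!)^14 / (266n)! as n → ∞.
((19n)!)^14/(266n)! ~ ((2π·19n)^(13/2) / sqrt(14)) · 14^(−14·19n)  →  0

Write N = 19n. Stirling: N! ~ sqrt(2π N)(N/e)^N and (14N)! ~ sqrt(2π·14N)·(14N/e)^(14N).
  (N!)^14/(14N)! ~ (2π N)^(14/2) (N/e)^(14N) / [sqrt(2π·14N) (14N/e)^(14N)]
     = (2π N)^(14/2) / sqrt(2π·14N) · (N/(14N))^(14N)
     = (2π N)^((14−1)/2) / sqrt(14) · 14^(−14N).
Since 14^14 > 1, the factor 14^(−14N) decays exponentially, so the ratio → 0. Substituting N = 19n gives the stated form.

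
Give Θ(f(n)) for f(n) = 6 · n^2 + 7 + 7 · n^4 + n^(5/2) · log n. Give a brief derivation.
f(n) ∈ Θ(n^4)

Compare the terms by growth order. For large n, n^a · (log n)^b dominates n^a' · (log n)^b' iff a > a', or (a = a' and b > b'). Ranking the 4 terms shows the dominant one is 7 · n^4. Hence f(n) ∈ Θ(n^4).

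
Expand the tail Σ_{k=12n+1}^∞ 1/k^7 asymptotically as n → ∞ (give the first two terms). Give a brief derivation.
Σ_{k>12n} 1/k^7 = 1/(6 · (12n)^6) − 1/(2 · (12n)^7) + O(1/(12n)^8)

Compare to the integral: ∫_{12n}^∞ x^(−7) dx = [−x^(−6)/6]_{12n}^∞ = 1/((7−1)·(12n)^6). The Euler-Maclaurin correction adds −f(12n)/2 = −1/(2·(12n)^7). Euler-Maclaurin then gives
  Σ_{k>12n} 1/k^7 = ∫_{12n}^∞ dx/x^7 − 1/(2·(12n)^7) + O(1/(12n)^8).
(Equivalently this is ζ(7) − Σ_{k≤12n} 1/k^7.)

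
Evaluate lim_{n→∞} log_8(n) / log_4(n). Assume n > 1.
lim = ln(4) / ln(8) = log_8(4)

Change of base: log_8(n) = ln n / ln 8 and log_4(n) = ln n / ln 4. The ratio is (ln n / ln 8) · (ln 4 / ln n) = ln 4 / ln 8, a constant independent of n. So the limit is ln 4 / ln 8 = log_8(4).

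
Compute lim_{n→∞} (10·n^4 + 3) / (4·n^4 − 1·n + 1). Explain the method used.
lim = 10/4 = 5/2

For large n the leading n^4 terms dominate both numerator and denominator. Dividing top and bottom by n^4, every other term tends to 0, leaving 10/4 = 5/2.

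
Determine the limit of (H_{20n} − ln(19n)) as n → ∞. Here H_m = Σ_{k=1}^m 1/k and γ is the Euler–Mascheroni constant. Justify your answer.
lim = ln(20/19) + γ

By Euler-Maclaurin, H_m = ln m + γ + O(1/m). So
  H_{20n} − ln(19n) = ln(20n) + γ − ln(19n) + O(1/n)
                       = ln(20/19) + γ + O(1/n).
Hence the limit is ln(20/19) + γ.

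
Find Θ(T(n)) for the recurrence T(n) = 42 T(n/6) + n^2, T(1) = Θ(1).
T(n) = Θ(n^(log_6 42))

Master theorem: compare f(n) = n^2 to n^(log_6 42) where log_6 42 ≈ 2.086. Since 2 < log_6 42, we have f(n) = O(n^(log_6 42 − ε)) for some ε > 0 — Case 1. Hence T(n) = Θ(n^(log_6 42)).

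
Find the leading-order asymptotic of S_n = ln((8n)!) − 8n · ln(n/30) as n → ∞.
S_n ~ 8n · (ln 240 − 1) + O(ln n)

Stirling: ln((8n)!) = 8n ln(8n) − 8n + O(ln n).
  S_n = 8n ln(8n) − 8n − 8n ln(n/30) + O(ln n)
      = 8n ln(8n) − 8n ln n + 8n ln 30 − 8n + O(ln n)
      = 8n ln 8 + 8n ln 30 − 8n + O(ln n)
      = 8n (ln 240 − 1) + O(ln n).
Numerically ln(240) − 1 ≈ 4.4806.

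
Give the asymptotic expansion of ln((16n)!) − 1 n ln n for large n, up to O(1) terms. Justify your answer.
ln((16n)!) − 1 n ln n = 15 n ln n + 16(ln 16 − 1) n + (1/2) ln(2π·16n) + O(1/n)

Stirling: ln((16n)!) = 16n ln(16n) − 16n + (1/2) ln(2π·16n) + O(1/n).
Expand 16n ln(16n) = 16n (ln n + ln 16) = 16n ln n + 16n ln 16.
Subtract 1n ln n: leading term is (16 − 1) n ln n = 15 n ln n. The next term is 16n ln 16 − 16n = 16(ln 16 − 1) n. Then the (1/2) ln(2π·16n) correction.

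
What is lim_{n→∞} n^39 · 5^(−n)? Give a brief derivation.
lim = 0

Exponentials with base > 1 dominate every fixed polynomial: for any fixed c, n^c / 5^n → 0 as n → ∞ (e.g. by the ratio test, or by writing 5^n = e^(n ln 5) and noting e^(n ln 5) / n^c → ∞). Hence n^39 · 5^(−n) = n^39 / 5^n → 0.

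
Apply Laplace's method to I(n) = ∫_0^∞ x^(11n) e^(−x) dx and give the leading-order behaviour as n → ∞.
I(n) ~ sqrt(2π·11n) · (11n/e)^(11n)

Write the integrand as exp(11n ln x − x) and set f(x) = 11n ln x − x. Then f'(x) = 11n/x − 1 = 0 at x* = 11n, and f''(x*) = −11n/x*^2 = −1/(11n). Laplace's method (interior maximum) gives
  I(n) ~ e^(f(x*)) · sqrt(2π / |f''(x*)|)
        = exp(11n ln(11n) − 11n) · sqrt(2π · 11n)
        = (11n)^(11n) e^(−11n) · sqrt(2π·11n)
        = sqrt(2π·11n) · (11n/e)^(11n).
This matches Γ(11n+1) with Stirling applied to Γ.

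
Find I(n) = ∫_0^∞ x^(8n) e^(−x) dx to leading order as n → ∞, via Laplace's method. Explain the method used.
I(n) ~ sqrt(2π·8n) · (8n/e)^(8n)

Write the integrand as exp(8n ln x − x) and set f(x) = 8n ln x − x. Then f'(x) = 8n/x − 1 = 0 at x* = 8n, and f''(x*) = −8n/x*^2 = −1/(8n). Laplace's method (interior maximum) gives
  I(n) ~ e^(f(x*)) · sqrt(2π / |f''(x*)|)
        = exp(8n ln(8n) − 8n) · sqrt(2π · 8n)
        = (8n)^(8n) e^(−8n) · sqrt(2π·8n)
        = sqrt(2π·8n) · (8n/e)^(8n).
This matches Γ(8n+1) with Stirling applied to Γ.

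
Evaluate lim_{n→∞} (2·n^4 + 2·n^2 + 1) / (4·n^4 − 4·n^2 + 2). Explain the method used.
lim = 2/4 = 1/2

For large n the leading n^4 terms dominate both numerator and denominator. Dividing top and bottom by n^4, every other term tends to 0, leaving 2/4 = 1/2.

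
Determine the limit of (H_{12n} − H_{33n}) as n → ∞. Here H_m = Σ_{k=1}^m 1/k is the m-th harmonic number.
lim = ln(12/33) = ln(4/11)

Euler-Maclaurin gives H_m = ln m + γ + 1/(2m) + O(1/m^2). The γ and O(1/m) terms cancel in the difference:
  H_{12n} − H_{33n} = ln(12n) − ln(33n) + O(1/n) = ln(12/33) + O(1/n).
Hence the limit is ln(12/33) = ln(4/11).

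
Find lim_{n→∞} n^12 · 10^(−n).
lim = 0

Exponentials with base > 1 dominate every fixed polynomial: for any fixed c, n^c / 10^n → 0 as n → ∞ (e.g. by the ratio test, or by writing 10^n = e^(n ln 10) and noting e^(n ln 10) / n^c → ∞). Hence n^12 · 10^(−n) = n^12 / 10^n → 0.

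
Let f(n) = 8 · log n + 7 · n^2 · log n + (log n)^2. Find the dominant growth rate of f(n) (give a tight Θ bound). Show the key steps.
f(n) ∈ Θ(n^2 · log n)

Compare the terms by growth order. For large n, n^a · (log n)^b dominates n^a' · (log n)^b' iff a > a', or (a = a' and b > b'). Ranking the 3 terms shows the dominant one is 7 · n^2 · log n. Hence f(n) ∈ Θ(n^2 · log n).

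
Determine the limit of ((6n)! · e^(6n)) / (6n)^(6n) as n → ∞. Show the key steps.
lim = ∞

Stirling: (6n)! ~ sqrt(2π·6n) · (6n/e)^(6n). Hence
  (6n)! · e^(6n) / (6n)^(6n) ~ sqrt(2π·6n) = sqrt(2π·6) · sqrt(n) → ∞.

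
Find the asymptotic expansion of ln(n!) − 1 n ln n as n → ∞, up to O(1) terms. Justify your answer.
ln(n!) − 1 n ln n = −n + (1/2) ln(2π·n) + O(1/n)

Stirling: ln((n)!) = n ln(n) − n + (1/2) ln(2π·n) + O(1/n).
Since n ln(n) = 1n ln n, subtracting 1n ln n cancels the n ln n term exactly. What remains is −n + (1/2) ln(2π·n) + O(1/n).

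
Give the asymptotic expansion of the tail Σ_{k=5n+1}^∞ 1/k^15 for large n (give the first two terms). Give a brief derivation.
Σ_{k>5n} 1/k^15 = 1/(14 · (5n)^14) − 1/(2 · (5n)^15) + O(1/(5n)^16)

Compare to the integral: ∫_{5n}^∞ x^(−15) dx = [−x^(−14)/14]_{5n}^∞ = 1/((15−1)·(5n)^14). The Euler-Maclaurin correction adds −f(5n)/2 = −1/(2·(5n)^15). Euler-Maclaurin then gives
  Σ_{k>5n} 1/k^15 = ∫_{5n}^∞ dx/x^15 − 1/(2·(5n)^15) + O(1/(5n)^16).
(Equivalently this is ζ(15) − Σ_{k≤5n} 1/k^15.)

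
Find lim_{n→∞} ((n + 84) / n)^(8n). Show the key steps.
lim = e^672

Rewrite as (1 + 84/n)^(8n). By the standard limit (1 + x/n)^n → e^x, we have (1 + 84/n)^n → e^84, and raising to the 8th power gives e^672.
More precisely, ln[(1 + 84/n)^(8n)] = 8n · ln(1 + 84/n) = 8n · (84/n + O(1/n^2)) = 672 + O(1/n) → 672.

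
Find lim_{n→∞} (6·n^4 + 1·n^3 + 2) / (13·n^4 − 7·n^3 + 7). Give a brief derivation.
lim = 6/13

For large n the leading n^4 terms dominate both numerator and denominator. Dividing top and bottom by n^4, every other term tends to 0, leaving 6/13.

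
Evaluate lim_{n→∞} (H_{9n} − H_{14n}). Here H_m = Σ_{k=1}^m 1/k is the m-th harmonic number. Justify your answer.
lim = ln(9/14)

Euler-Maclaurin gives H_m = ln m + γ + 1/(2m) + O(1/m^2). The γ and O(1/m) terms cancel in the difference:
  H_{9n} − H_{14n} = ln(9n) − ln(14n) + O(1/n) = ln(9/14) + O(1/n).
Hence the limit is ln(9/14).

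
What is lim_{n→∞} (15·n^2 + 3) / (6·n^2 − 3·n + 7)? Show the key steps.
lim = 15/6 = 5/2

For large n the leading n^2 terms dominate both numerator and denominator. Dividing top and bottom by n^2, every other term tends to 0, leaving 15/6 = 5/2.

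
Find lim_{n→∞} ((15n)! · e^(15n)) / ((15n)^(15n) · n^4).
lim = 0

Stirling: (15n)! ~ sqrt(2π·15n) · (15n/e)^(15n). Hence
  (15n)! · e^(15n) / (15n)^(15n) ~ sqrt(2π·15n).
Dividing by n^4: sqrt(2π·15n) / n^4 = sqrt(2π·15) · n^((1−8)/2), so the expression behaves like sqrt(2π·15) · n^((1−8)/2) → 0.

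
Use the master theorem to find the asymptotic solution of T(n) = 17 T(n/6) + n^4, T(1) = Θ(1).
T(n) = Θ(n^4)

log_6 17 ≈ 1.581. f(n) = n^4 dominates n^(log_6 17) since 4 > 1.581, and the regularity condition a·f(n/b) = 17·(n/6)^4 = (17/1296)·n^4 ≤ c·f(n) holds with c = 17/1296 ≈ 0.0131 < 1. So this is Case 3: T(n) = Θ(f(n)) = Θ(n^4).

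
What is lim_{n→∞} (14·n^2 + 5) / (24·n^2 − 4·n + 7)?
lim = 14/24 = 7/12

For large n the leading n^2 terms dominate both numerator and denominator. Dividing top and bottom by n^2, every other term tends to 0, leaving 14/24 = 7/12.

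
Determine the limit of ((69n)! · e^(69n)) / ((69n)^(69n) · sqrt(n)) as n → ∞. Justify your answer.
lim = sqrt(2π·69)

Stirling: (69n)! ~ sqrt(2π·69n) · (69n/e)^(69n). Hence
  (69n)! · e^(69n) / (69n)^(69n) ~ sqrt(2π·69n).
Dividing by sqrt(n): sqrt(2π·69n) / sqrt(n) = sqrt(2π·69) · n^((1−1)/2), so the limit is sqrt(2π·69).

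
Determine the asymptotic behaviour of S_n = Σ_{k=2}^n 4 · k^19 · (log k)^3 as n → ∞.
S_n ~ n^20 · (log n)^3 / 5

By integral comparison, S_n = ∫_1^n 4 · x^19 · (log x)^3 dx + O(n^19 · (log n)^3). For the integral, the leading term of ∫_1^n x^19 (log x)^3 dx is n^20/20 · (log n)^3 (by repeated integration by parts; each step lowers the log-exponent and produces a relatively O(1/log n) correction). Hence S_n ~ n^20 · (log n)^3 / 5.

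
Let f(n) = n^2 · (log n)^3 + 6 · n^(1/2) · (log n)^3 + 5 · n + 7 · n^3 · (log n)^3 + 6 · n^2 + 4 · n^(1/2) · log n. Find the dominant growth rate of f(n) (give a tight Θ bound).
f(n) ∈ Θ(n^3 · (log n)^3)

Compare the terms by growth order. For large n, n^a · (log n)^b dominates n^a' · (log n)^b' iff a > a', or (a = a' and b > b'). Ranking the 6 terms shows the dominant one is 7 · n^3 · (log n)^3. Hence f(n) ∈ Θ(n^3 · (log n)^3).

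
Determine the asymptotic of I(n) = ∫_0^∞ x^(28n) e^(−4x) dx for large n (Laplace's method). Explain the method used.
I(n) ~ (sqrt(2π·28n) / 4) · (28n/(4e))^(28n)

Write the integrand as exp(28n ln x − 4x) and set f(x) = 28n ln x − 4x. Then f'(x) = 28n/x − 4 = 0 at x* = 28n/4, and f''(x*) = −28n/x*^2 = −4^2/(28n). Laplace's method (interior maximum) gives
  I(n) ~ e^(f(x*)) · sqrt(2π / |f''(x*)|)
        = exp(28n ln(28n/4) − 28n) · sqrt(2π · 28n / 4^2)
        = (28n/4)^(28n) e^(−28n) · sqrt(2π·28n) / 4
        = (sqrt(2π·28n) / 4) · (28n/(4e))^(28n).
This matches Γ(28n+1)/4^(28n+1) with Stirling applied to Γ.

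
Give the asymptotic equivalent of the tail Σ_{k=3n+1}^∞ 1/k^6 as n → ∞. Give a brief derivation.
Σ_{k>3n} 1/k^6 ~ 1/(5 · (3n)^5)

Compare to the integral: ∫_{3n}^∞ x^(−6) dx = [−x^(−5)/5]_{3n}^∞ = 1/((6−1)·(3n)^5). Euler-Maclaurin then gives
  Σ_{k>3n} 1/k^6 = ∫_{3n}^∞ dx/x^6 − 1/(2·(3n)^6) + O(1/(3n)^7).
(Equivalently this is ζ(6) − Σ_{k≤3n} 1/k^6.)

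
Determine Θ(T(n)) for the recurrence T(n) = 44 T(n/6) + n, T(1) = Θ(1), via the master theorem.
T(n) = Θ(n^(log_6 44))

Master theorem: compare f(n) = n to n^(log_6 44) where log_6 44 ≈ 2.112. Since 1 < log_6 44, we have f(n) = O(n^(log_6 44 − ε)) for some ε > 0 — Case 1. Hence T(n) = Θ(n^(log_6 44)).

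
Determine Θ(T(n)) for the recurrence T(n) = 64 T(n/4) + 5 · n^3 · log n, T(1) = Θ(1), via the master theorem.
T(n) = Θ(n^3 · (log n)^2)

Here log_4 64 = 3 and f(n) = 5 · n^3 · log n = Θ(n^(log_4 64) · (log n)^1). This is the extended Case 2 of the master theorem (f matches the critical exponent up to log factors), giving T(n) = Θ(n^(log_4 64) · (log n)^(1+1)) = Θ(n^3 · (log n)^2).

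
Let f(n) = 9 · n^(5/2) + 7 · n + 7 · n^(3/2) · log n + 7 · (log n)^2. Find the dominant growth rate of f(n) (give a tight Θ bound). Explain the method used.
f(n) ∈ Θ(n^(5/2))

Compare the terms by growth order. For large n, n^a · (log n)^b dominates n^a' · (log n)^b' iff a > a', or (a = a' and b > b'). Ranking the 4 terms shows the dominant one is 9 · n^(5/2). Hence f(n) ∈ Θ(n^(5/2)).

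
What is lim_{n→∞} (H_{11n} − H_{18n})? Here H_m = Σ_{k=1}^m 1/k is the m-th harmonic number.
lim = ln(11/18)

Euler-Maclaurin gives H_m = ln m + γ + 1/(2m) + O(1/m^2). The γ and O(1/m) terms cancel in the difference:
  H_{11n} − H_{18n} = ln(11n) − ln(18n) + O(1/n) = ln(11/18) + O(1/n).
Hence the limit is ln(11/18).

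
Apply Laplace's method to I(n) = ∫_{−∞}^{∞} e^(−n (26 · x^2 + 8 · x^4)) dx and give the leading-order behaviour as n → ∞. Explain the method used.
I(n) ~ sqrt(π/(26n))

φ(x) = 26 · x^2 + 8 · x^4 has its unique global minimum at x* = 0 (since φ'(x) = 52x + 32x^3 = 0 only at x = 0 for real x with both coefficients positive, and φ → ∞ as |x| → ∞). At x* = 0, φ(0) = 0 and φ''(0) = 52. Laplace's method then gives
  I(n) ~ sqrt(2π / (n · φ''(0))) · e^(−n φ(0)) = sqrt(2π / (52n)) = sqrt(π/(26n)).
The 8 · x^4 term contributes only at subleading order (an O(1/n) relative correction).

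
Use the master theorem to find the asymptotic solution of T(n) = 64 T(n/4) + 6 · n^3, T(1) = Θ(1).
T(n) = Θ(n^3 log n)

log_4 64 = 3, and f(n) = 6 · n^3 = Θ(n^(log_4 64)). This is Case 2 of the master theorem: T(n) = Θ(f(n) · log n) = Θ(n^3 log n).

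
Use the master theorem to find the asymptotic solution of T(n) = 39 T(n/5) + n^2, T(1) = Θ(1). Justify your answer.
T(n) = Θ(n^(log_5 39))

Master theorem: compare f(n) = n^2 to n^(log_5 39) where log_5 39 ≈ 2.276. Since 2 < log_5 39, we have f(n) = O(n^(log_5 39 − ε)) for some ε > 0 — Case 1. Hence T(n) = Θ(n^(log_5 39)).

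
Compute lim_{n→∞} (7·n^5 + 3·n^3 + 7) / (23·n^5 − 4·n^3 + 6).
lim = 7/23

For large n the leading n^5 terms dominate both numerator and denominator. Dividing top and bottom by n^5, every other term tends to 0, leaving 7/23.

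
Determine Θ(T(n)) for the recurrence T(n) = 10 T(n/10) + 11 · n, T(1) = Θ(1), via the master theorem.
T(n) = Θ(n log n)

log_10 10 = 1, and f(n) = 11 · n = Θ(n^(log_10 10)). This is Case 2 of the master theorem: T(n) = Θ(f(n) · log n) = Θ(n log n).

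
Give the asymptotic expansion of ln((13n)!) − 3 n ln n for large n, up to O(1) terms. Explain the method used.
ln((13n)!) − 3 n ln n = 10 n ln n + 13(ln 13 − 1) n + (1/2) ln(2π·13n) + O(1/n)

Stirling: ln((13n)!) = 13n ln(13n) − 13n + (1/2) ln(2π·13n) + O(1/n).
Expand 13n ln(13n) = 13n (ln n + ln 13) = 13n ln n + 13n ln 13.
Subtract 3n ln n: leading term is (13 − 3) n ln n = 10 n ln n. The next term is 13n ln 13 − 13n = 13(ln 13 − 1) n. Then the (1/2) ln(2π·13n) correction.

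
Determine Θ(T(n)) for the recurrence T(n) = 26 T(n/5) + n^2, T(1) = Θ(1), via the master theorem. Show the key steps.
T(n) = Θ(n^(log_5 26))

Master theorem: compare f(n) = n^2 to n^(log_5 26) where log_5 26 ≈ 2.024. Since 2 < log_5 26, we have f(n) = O(n^(log_5 26 − ε)) for some ε > 0 — Case 1. Hence T(n) = Θ(n^(log_5 26)).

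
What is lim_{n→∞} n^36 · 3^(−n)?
lim = 0

Exponentials with base > 1 dominate every fixed polynomial: for any fixed c, n^c / 3^n → 0 as n → ∞ (e.g. by the ratio test, or by writing 3^n = e^(n ln 3) and noting e^(n ln 3) / n^c → ∞). Hence n^36 · 3^(−n) = n^36 / 3^n → 0.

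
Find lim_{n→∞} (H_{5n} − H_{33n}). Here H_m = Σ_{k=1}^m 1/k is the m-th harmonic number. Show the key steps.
lim = ln(5/33)

Euler-Maclaurin gives H_m = ln m + γ + 1/(2m) + O(1/m^2). The γ and O(1/m) terms cancel in the difference:
  H_{5n} − H_{33n} = ln(5n) − ln(33n) + O(1/n) = ln(5/33) + O(1/n).
Hence the limit is ln(5/33).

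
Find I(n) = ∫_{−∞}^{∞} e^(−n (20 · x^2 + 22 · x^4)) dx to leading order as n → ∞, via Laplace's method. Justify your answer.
I(n) ~ sqrt(π/(20n))

φ(x) = 20 · x^2 + 22 · x^4 has its unique global minimum at x* = 0 (since φ'(x) = 40x + 88x^3 = 0 only at x = 0 for real x with both coefficients positive, and φ → ∞ as |x| → ∞). At x* = 0, φ(0) = 0 and φ''(0) = 40. Laplace's method then gives
  I(n) ~ sqrt(2π / (n · φ''(0))) · e^(−n φ(0)) = sqrt(2π / (40n)) = sqrt(π/(20n)).
The 22 · x^4 term contributes only at subleading order (an O(1/n) relative correction).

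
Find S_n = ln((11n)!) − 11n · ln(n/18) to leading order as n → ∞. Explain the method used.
S_n ~ 11n · (ln 198 − 1) + O(ln n)

Stirling: ln((11n)!) = 11n ln(11n) − 11n + O(ln n).
  S_n = 11n ln(11n) − 11n − 11n ln(n/18) + O(ln n)
      = 11n ln(11n) − 11n ln n + 11n ln 18 − 11n + O(ln n)
      = 11n ln 11 + 11n ln 18 − 11n + O(ln n)
      = 11n (ln 198 − 1) + O(ln n).
Numerically ln(198) − 1 ≈ 4.2883.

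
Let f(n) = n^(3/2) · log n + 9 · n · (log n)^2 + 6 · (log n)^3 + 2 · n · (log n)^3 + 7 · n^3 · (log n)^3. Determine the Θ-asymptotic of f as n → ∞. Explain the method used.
f(n) ∈ Θ(n^3 · (log n)^3)

Compare the terms by growth order. For large n, n^a · (log n)^b dominates n^a' · (log n)^b' iff a > a', or (a = a' and b > b'). Ranking the 5 terms shows the dominant one is 7 · n^3 · (log n)^3. Hence f(n) ∈ Θ(n^3 · (log n)^3).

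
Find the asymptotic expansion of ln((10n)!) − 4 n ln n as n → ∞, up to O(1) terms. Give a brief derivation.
ln((10n)!) − 4 n ln n = 6 n ln n + 10(ln 10 − 1) n + (1/2) ln(2π·10n) + O(1/n)

Stirling: ln((10n)!) = 10n ln(10n) − 10n + (1/2) ln(2π·10n) + O(1/n).
Expand 10n ln(10n) = 10n (ln n + ln 10) = 10n ln n + 10n ln 10.
Subtract 4n ln n: leading term is (10 − 4) n ln n = 6 n ln n. The next term is 10n ln 10 − 10n = 10(ln 10 − 1) n. Then the (1/2) ln(2π·10n) correction.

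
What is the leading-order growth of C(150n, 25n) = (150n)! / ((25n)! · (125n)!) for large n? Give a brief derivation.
C(150n, 25n) ~ (46656/3125)^(25n) · sqrt(3/(5π·25n))

Write N = 25n. Apply Stirling to each factorial:
  (6N)! ~ sqrt(2π·6N) · (6N/e)^(6N),
  N! ~ sqrt(2π N) · (N/e)^N,
  (5N)! ~ sqrt(2π·5N) · (5N/e)^(5N).
The exponential factors combine to (6N)^(6N) / (N^N · (5N)^(5N)) = 6^(6N)/5^(5N) = (6^6/5^5)^N = (46656/3125)^N.
The square-root prefactors combine to sqrt(2π·6N) / (sqrt(2π N)·sqrt(2π·5N)) = sqrt(6 / (2π·5·N)) = sqrt(3/(5π·25n)).
Substituting N = 25n: C(150n, 25n) ~ (46656/3125)^(25n) · sqrt(3/(5π·25n)).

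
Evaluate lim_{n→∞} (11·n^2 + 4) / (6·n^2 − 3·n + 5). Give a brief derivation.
lim = 11/6

For large n the leading n^2 terms dominate both numerator and denominator. Dividing top and bottom by n^2, every other term tends to 0, leaving 11/6.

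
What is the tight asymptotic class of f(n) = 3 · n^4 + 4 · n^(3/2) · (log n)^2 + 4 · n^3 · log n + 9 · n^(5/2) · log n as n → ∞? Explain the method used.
f(n) ∈ Θ(n^4)

Compare the terms by growth order. For large n, n^a · (log n)^b dominates n^a' · (log n)^b' iff a > a', or (a = a' and b > b'). Ranking the 4 terms shows the dominant one is 3 · n^4. Hence f(n) ∈ Θ(n^4).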